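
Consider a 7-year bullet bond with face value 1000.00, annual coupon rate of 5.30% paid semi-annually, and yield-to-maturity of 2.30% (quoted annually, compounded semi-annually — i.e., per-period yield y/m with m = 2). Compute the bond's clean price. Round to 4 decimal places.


Coupon per period c = face * coupon_rate / m = 26.500000
Periods per year m = 2; per-period yield y/m = 0.011500
Number of cashflows N = 14
Cashflows (t years, CF_t, discount factor 1/(1+y/m)^(m*t), PV):
  t = 0.5000: CF_t = 26.500000, DF = 0.988631, PV = 26.198715
  t = 1.0000: CF_t = 26.500000, DF = 0.977391, PV = 25.900855
  t = 1.5000: CF_t = 26.500000, DF = 0.966279, PV = 25.606382
  t = 2.0000: CF_t = 26.500000, DF = 0.955293, PV = 25.315256
  t = 2.5000: CF_t = 26.500000, DF = 0.944432, PV = 25.027441
  t = 3.0000: CF_t = 26.500000, DF = 0.933694, PV = 24.742897
  t = 3.5000: CF_t = 26.500000, DF = 0.923079, PV = 24.461589
  t = 4.0000: CF_t = 26.500000, DF = 0.912584, PV = 24.183479
  t = 4.5000: CF_t = 26.500000, DF = 0.902209, PV = 23.908531
  t = 5.0000: CF_t = 26.500000, DF = 0.891951, PV = 23.636709
  t = 5.5000: CF_t = 26.500000, DF = 0.881810, PV = 23.367977
  t = 6.0000: CF_t = 26.500000, DF = 0.871785, PV = 23.102301
  t = 6.5000: CF_t = 26.500000, DF = 0.861873, PV = 22.839645
  t = 7.0000: CF_t = 1026.500000, DF = 0.852075, PV = 874.654499
Price P = sum_t PV_t = 1192.946273

Answer: Price = 1192.9463


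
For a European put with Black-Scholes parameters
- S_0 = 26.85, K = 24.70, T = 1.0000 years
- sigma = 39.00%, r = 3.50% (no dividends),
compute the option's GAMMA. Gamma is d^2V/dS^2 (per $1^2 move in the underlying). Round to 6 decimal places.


Answer: Gamma = 0.033642

Derivation:
d1 = 0.4987501983; d2 = 0.1087501983
phi(d1) = 0.3522851263; exp(-qT) = 1.0000000000; exp(-rT) = 0.9656054163
Gamma = exp(-qT) * phi(d1) / (S * sigma * sqrt(T)) = 1.0000000000 * 0.3522851263 / (26.8500 * 0.3900 * 1.0000000000) = 0.033642


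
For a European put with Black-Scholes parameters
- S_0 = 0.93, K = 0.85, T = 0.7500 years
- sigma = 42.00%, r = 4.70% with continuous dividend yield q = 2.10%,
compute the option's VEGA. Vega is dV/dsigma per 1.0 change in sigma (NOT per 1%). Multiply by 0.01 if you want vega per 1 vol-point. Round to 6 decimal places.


Answer: Vega = 0.281497

Derivation:
d1 = 0.4827699486; d2 = 0.1190392790
phi(d1) = 0.3550587732; exp(-qT) = 0.9843733826; exp(-rT) = 0.9653640451
Vega = S * exp(-qT) * phi(d1) * sqrt(T) = 0.9300 * 0.9843733826 * 0.3550587732 * 0.8660254038 = 0.281497


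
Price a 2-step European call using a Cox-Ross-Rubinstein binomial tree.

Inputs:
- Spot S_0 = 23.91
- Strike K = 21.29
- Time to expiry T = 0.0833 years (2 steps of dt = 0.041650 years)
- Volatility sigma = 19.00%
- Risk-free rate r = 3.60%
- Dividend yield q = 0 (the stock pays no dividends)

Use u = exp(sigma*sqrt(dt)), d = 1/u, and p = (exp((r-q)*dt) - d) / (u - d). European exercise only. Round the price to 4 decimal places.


dt = T/N = 0.041650
u = exp(sigma*sqrt(dt)) = 1.039537; d = 1/u = 0.961966
p = (exp((r-q)*dt) - d) / (u - d) = 0.509651
Discount per step: exp(-r*dt) = 0.998502
Stock lattice S(k, i) with i counting down-moves:
  k=0: S(0,0) = 23.9100
  k=1: S(1,0) = 24.8553; S(1,1) = 23.0006
  k=2: S(2,0) = 25.8381; S(2,1) = 23.9100; S(2,2) = 22.1258
Terminal payoffs V(N, i) = max(S_T - K, 0):
  V(2,0) = 4.548056; V(2,1) = 2.620000; V(2,2) = 0.835817
Backward induction: V(k, i) = exp(-r*dt) * [p * V(k+1, i) + (1-p) * V(k+1, i+1)].
  V(1,0) = exp(-r*dt) * [p*4.548056 + (1-p)*2.620000] = 3.597238
  V(1,1) = exp(-r*dt) * [p*2.620000 + (1-p)*0.835817] = 1.742513
  V(0,0) = exp(-r*dt) * [p*3.597238 + (1-p)*1.742513] = 2.683749

Answer: Price = V(0,0) = 2.6837


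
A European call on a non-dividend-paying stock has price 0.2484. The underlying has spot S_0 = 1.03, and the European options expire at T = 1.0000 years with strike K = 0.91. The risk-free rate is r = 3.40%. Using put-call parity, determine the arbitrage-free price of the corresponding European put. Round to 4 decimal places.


Put-call parity: C - P = S_0 * exp(-qT) - K * exp(-rT).
S_0 * exp(-qT) = 1.0300 * 1.00000000 = 1.03000000
K * exp(-rT) = 0.9100 * 0.96657150 = 0.87958007
P = C - S*exp(-qT) + K*exp(-rT)
P = 0.2484 - 1.03000000 + 0.87958007 = 0.0980

Answer: Put price = 0.0980


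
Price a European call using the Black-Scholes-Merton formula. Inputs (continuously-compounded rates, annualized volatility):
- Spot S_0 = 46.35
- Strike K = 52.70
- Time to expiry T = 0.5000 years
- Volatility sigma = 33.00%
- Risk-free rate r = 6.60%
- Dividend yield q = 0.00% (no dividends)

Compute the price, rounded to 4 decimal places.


d1 = (ln(S/K) + (r - q + 0.5*sigma^2) * T) / (sigma * sqrt(T)) = -0.29213865
d2 = d1 - sigma * sqrt(T) = -0.52548389
exp(-rT) = 0.96753856; exp(-qT) = 1.00000000
C = S_0 * exp(-qT) * N(d1) - K * exp(-rT) * N(d2)
N(d1) = 0.38509031; N(d2) = 0.29962342
C = 46.3500 * 1.00000000 * 0.38509031 - 52.7000 * 0.96753856 * 0.29962342 = 2.5714

Answer: Price = 2.5714


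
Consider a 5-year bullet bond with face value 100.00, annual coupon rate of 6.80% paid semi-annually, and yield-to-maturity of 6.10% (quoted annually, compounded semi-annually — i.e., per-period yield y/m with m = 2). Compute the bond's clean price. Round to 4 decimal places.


Answer: Price = 102.9780

Derivation:
Coupon per period c = face * coupon_rate / m = 3.400000
Periods per year m = 2; per-period yield y/m = 0.030500
Number of cashflows N = 10
Cashflows (t years, CF_t, discount factor 1/(1+y/m)^(m*t), PV):
  t = 0.5000: CF_t = 3.400000, DF = 0.970403, PV = 3.299369
  t = 1.0000: CF_t = 3.400000, DF = 0.941681, PV = 3.201717
  t = 1.5000: CF_t = 3.400000, DF = 0.913810, PV = 3.106955
  t = 2.0000: CF_t = 3.400000, DF = 0.886764, PV = 3.014997
  t = 2.5000: CF_t = 3.400000, DF = 0.860518, PV = 2.925762
  t = 3.0000: CF_t = 3.400000, DF = 0.835049, PV = 2.839167
  t = 3.5000: CF_t = 3.400000, DF = 0.810334, PV = 2.755135
  t = 4.0000: CF_t = 3.400000, DF = 0.786350, PV = 2.673591
  t = 4.5000: CF_t = 3.400000, DF = 0.763076, PV = 2.594460
  t = 5.0000: CF_t = 103.400000, DF = 0.740491, PV = 76.566814
Price P = sum_t PV_t = 102.977967


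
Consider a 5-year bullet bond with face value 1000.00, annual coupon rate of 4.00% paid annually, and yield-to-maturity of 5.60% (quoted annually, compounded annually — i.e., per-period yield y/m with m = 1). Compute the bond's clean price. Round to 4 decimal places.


Answer: Price = 931.8624

Derivation:
Coupon per period c = face * coupon_rate / m = 40.000000
Periods per year m = 1; per-period yield y/m = 0.056000
Number of cashflows N = 5
Cashflows (t years, CF_t, discount factor 1/(1+y/m)^(m*t), PV):
  t = 1.0000: CF_t = 40.000000, DF = 0.946970, PV = 37.878788
  t = 2.0000: CF_t = 40.000000, DF = 0.896752, PV = 35.870064
  t = 3.0000: CF_t = 40.000000, DF = 0.849197, PV = 33.967864
  t = 4.0000: CF_t = 40.000000, DF = 0.804163, PV = 32.166538
  t = 5.0000: CF_t = 1040.000000, DF = 0.761518, PV = 791.979150
Price P = sum_t PV_t = 931.862404


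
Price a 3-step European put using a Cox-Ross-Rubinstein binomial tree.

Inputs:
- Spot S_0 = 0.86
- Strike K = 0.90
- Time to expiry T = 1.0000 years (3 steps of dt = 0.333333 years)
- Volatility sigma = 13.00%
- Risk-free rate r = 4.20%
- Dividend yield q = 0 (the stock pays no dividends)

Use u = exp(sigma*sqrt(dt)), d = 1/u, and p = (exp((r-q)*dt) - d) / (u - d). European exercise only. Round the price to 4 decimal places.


Answer: Price = V(0,0) = 0.0462

Derivation:
dt = T/N = 0.333333
u = exp(sigma*sqrt(dt)) = 1.077944; d = 1/u = 0.927692
p = (exp((r-q)*dt) - d) / (u - d) = 0.575077
Discount per step: exp(-r*dt) = 0.986098
Stock lattice S(k, i) with i counting down-moves:
  k=0: S(0,0) = 0.8600
  k=1: S(1,0) = 0.9270; S(1,1) = 0.7978
  k=2: S(2,0) = 0.9993; S(2,1) = 0.8600; S(2,2) = 0.7401
  k=3: S(3,0) = 1.0772; S(3,1) = 0.9270; S(3,2) = 0.7978; S(3,3) = 0.6866
Terminal payoffs V(N, i) = max(K - S_T, 0):
  V(3,0) = 0.000000; V(3,1) = 0.000000; V(3,2) = 0.102185; V(3,3) = 0.213390
Backward induction: V(k, i) = exp(-r*dt) * [p * V(k+1, i) + (1-p) * V(k+1, i+1)].
  V(2,0) = exp(-r*dt) * [p*0.000000 + (1-p)*0.000000] = 0.000000
  V(2,1) = exp(-r*dt) * [p*0.000000 + (1-p)*0.102185] = 0.042817
  V(2,2) = exp(-r*dt) * [p*0.102185 + (1-p)*0.213390] = 0.147361
  V(1,0) = exp(-r*dt) * [p*0.000000 + (1-p)*0.042817] = 0.017941
  V(1,1) = exp(-r*dt) * [p*0.042817 + (1-p)*0.147361] = 0.086027
  V(0,0) = exp(-r*dt) * [p*0.017941 + (1-p)*0.086027] = 0.046221


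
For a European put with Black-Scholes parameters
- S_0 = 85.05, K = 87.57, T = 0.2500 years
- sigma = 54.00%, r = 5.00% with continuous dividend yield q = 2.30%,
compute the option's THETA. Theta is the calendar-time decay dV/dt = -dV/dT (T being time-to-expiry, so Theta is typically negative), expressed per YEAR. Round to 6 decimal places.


Answer: Theta = -16.589539

Derivation:
d1 = 0.0518549826; d2 = -0.2181450174
phi(d1) = 0.3984062750; exp(-qT) = 0.9942664996; exp(-rT) = 0.9875778005
Theta = -S*exp(-qT)*phi(d1)*sigma/(2*sqrt(T)) + r*K*exp(-rT)*N(-d2) - q*S*exp(-qT)*N(-d1)
N(-d1) = 0.4793221223; N(-d2) = 0.5863419384; sqrt(T) = 0.5000000000
Term 1 = -85.0500 * 0.9942664996 * 0.3984062750 * 0.5400 / (2 * 0.5000000000) = -18.1926956664
Term 2 = 0.0500 * 87.5700 * 0.9875778005 * 0.5863419384 = 2.5354066872
Term 3 = -0.0230 * 85.0500 * 0.9942664996 * 0.4793221223 = -0.9322500907
Theta = -18.1926956664 + (2.5354066872) + (-0.9322500907) = -16.589539


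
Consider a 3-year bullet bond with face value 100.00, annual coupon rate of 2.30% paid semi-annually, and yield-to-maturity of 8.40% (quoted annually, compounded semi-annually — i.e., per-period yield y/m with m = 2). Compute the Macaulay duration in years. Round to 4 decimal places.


Answer: Macaulay duration = 2.9067 years

Derivation:
Coupon per period c = face * coupon_rate / m = 1.150000
Periods per year m = 2; per-period yield y/m = 0.042000
Number of cashflows N = 6
Cashflows (t years, CF_t, discount factor 1/(1+y/m)^(m*t), PV):
  t = 0.5000: CF_t = 1.150000, DF = 0.959693, PV = 1.103647
  t = 1.0000: CF_t = 1.150000, DF = 0.921010, PV = 1.059162
  t = 1.5000: CF_t = 1.150000, DF = 0.883887, PV = 1.016470
  t = 2.0000: CF_t = 1.150000, DF = 0.848260, PV = 0.975499
  t = 2.5000: CF_t = 1.150000, DF = 0.814069, PV = 0.936180
  t = 3.0000: CF_t = 101.150000, DF = 0.781257, PV = 79.024103
Price P = sum_t PV_t = 84.115061
Macaulay numerator sum_t t * PV_t:
  t * PV_t at t = 0.5000: 0.551823
  t * PV_t at t = 1.0000: 1.059162
  t * PV_t at t = 1.5000: 1.524705
  t * PV_t at t = 2.0000: 1.950999
  t * PV_t at t = 2.5000: 2.340449
  t * PV_t at t = 3.0000: 237.072308
Macaulay duration D = (sum_t t * PV_t) / P = 244.499447 / 84.115061 = 2.906726


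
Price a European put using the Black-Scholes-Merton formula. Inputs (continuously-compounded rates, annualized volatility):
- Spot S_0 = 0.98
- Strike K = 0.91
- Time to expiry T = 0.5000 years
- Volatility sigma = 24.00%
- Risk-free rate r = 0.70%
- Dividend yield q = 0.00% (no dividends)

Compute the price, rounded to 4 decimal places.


Answer: Price = 0.0337

Derivation:
d1 = (ln(S/K) + (r - q + 0.5*sigma^2) * T) / (sigma * sqrt(T)) = 0.54216218
d2 = d1 - sigma * sqrt(T) = 0.37245655
exp(-rT) = 0.99650612; exp(-qT) = 1.00000000
P = K * exp(-rT) * N(-d2) - S_0 * exp(-qT) * N(-d1)
N(-d1) = 0.29385339; N(-d2) = 0.35477648
P = 0.9100 * 0.99650612 * 0.35477648 - 0.9800 * 1.00000000 * 0.29385339 = 0.0337


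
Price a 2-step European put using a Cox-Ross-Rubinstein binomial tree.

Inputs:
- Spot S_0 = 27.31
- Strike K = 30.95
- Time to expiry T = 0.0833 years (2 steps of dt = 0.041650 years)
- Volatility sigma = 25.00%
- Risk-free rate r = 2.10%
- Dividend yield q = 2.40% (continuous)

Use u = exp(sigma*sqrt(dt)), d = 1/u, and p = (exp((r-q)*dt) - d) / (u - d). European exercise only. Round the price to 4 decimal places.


Answer: Price = V(0,0) = 3.6405

Derivation:
dt = T/N = 0.041650
u = exp(sigma*sqrt(dt)) = 1.052345; d = 1/u = 0.950259
p = (exp((r-q)*dt) - d) / (u - d) = 0.486024
Discount per step: exp(-r*dt) = 0.999126
Stock lattice S(k, i) with i counting down-moves:
  k=0: S(0,0) = 27.3100
  k=1: S(1,0) = 28.7395; S(1,1) = 25.9516
  k=2: S(2,0) = 30.2439; S(2,1) = 27.3100; S(2,2) = 24.6607
Terminal payoffs V(N, i) = max(K - S_T, 0):
  V(2,0) = 0.706098; V(2,1) = 3.640000; V(2,2) = 6.289290
Backward induction: V(k, i) = exp(-r*dt) * [p * V(k+1, i) + (1-p) * V(k+1, i+1)].
  V(1,0) = exp(-r*dt) * [p*0.706098 + (1-p)*3.640000] = 2.212118
  V(1,1) = exp(-r*dt) * [p*3.640000 + (1-p)*6.289290] = 4.997300
  V(0,0) = exp(-r*dt) * [p*2.212118 + (1-p)*4.997300] = 3.640450


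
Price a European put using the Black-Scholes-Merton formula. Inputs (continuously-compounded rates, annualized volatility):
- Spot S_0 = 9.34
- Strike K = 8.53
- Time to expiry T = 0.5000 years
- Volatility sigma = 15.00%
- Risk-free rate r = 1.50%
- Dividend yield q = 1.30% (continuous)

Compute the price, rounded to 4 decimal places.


Answer: Price = 0.1006

Derivation:
d1 = (ln(S/K) + (r - q + 0.5*sigma^2) * T) / (sigma * sqrt(T)) = 0.91774815
d2 = d1 - sigma * sqrt(T) = 0.81168213
exp(-rT) = 0.99252805; exp(-qT) = 0.99352108
P = K * exp(-rT) * N(-d2) - S_0 * exp(-qT) * N(-d1)
N(-d1) = 0.17937537; N(-d2) = 0.20848703
P = 8.5300 * 0.99252805 * 0.20848703 - 9.3400 * 0.99352108 * 0.17937537 = 0.1006


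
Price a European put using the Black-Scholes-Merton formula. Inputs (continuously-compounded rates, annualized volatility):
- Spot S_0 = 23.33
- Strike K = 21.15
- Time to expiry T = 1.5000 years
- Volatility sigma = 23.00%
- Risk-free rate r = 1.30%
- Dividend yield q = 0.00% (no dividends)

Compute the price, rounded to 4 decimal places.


d1 = (ln(S/K) + (r - q + 0.5*sigma^2) * T) / (sigma * sqrt(T)) = 0.55832455
d2 = d1 - sigma * sqrt(T) = 0.27663323
exp(-rT) = 0.98068890; exp(-qT) = 1.00000000
P = K * exp(-rT) * N(-d2) - S_0 * exp(-qT) * N(-d1)
N(-d1) = 0.28831139; N(-d2) = 0.39103087
P = 21.1500 * 0.98068890 * 0.39103087 - 23.3300 * 1.00000000 * 0.28831139 = 1.3843

Answer: Price = 1.3843


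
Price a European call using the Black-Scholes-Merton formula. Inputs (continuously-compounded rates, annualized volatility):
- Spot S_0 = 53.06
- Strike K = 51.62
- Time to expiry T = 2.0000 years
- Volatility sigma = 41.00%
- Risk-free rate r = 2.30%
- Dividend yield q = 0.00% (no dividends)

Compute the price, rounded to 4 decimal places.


d1 = (ln(S/K) + (r - q + 0.5*sigma^2) * T) / (sigma * sqrt(T)) = 0.41670002
d2 = d1 - sigma * sqrt(T) = -0.16312754
exp(-rT) = 0.95504196; exp(-qT) = 1.00000000
C = S_0 * exp(-qT) * N(d1) - K * exp(-rT) * N(d2)
N(d1) = 0.66155108; N(d2) = 0.43520901
C = 53.0600 * 1.00000000 * 0.66155108 - 51.6200 * 0.95504196 * 0.43520901 = 13.6464

Answer: Price = 13.6464


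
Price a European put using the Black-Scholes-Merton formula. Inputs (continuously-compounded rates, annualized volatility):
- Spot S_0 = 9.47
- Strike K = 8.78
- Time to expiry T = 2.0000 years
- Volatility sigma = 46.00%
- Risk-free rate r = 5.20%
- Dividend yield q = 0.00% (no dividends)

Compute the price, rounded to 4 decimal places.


Answer: Price = 1.5187

Derivation:
d1 = (ln(S/K) + (r - q + 0.5*sigma^2) * T) / (sigma * sqrt(T)) = 0.60142890
d2 = d1 - sigma * sqrt(T) = -0.04910934
exp(-rT) = 0.90122530; exp(-qT) = 1.00000000
P = K * exp(-rT) * N(-d2) - S_0 * exp(-qT) * N(-d1)
N(-d1) = 0.27377718; N(-d2) = 0.51958392
P = 8.7800 * 0.90122530 * 0.51958392 - 9.4700 * 1.00000000 * 0.27377718 = 1.5187


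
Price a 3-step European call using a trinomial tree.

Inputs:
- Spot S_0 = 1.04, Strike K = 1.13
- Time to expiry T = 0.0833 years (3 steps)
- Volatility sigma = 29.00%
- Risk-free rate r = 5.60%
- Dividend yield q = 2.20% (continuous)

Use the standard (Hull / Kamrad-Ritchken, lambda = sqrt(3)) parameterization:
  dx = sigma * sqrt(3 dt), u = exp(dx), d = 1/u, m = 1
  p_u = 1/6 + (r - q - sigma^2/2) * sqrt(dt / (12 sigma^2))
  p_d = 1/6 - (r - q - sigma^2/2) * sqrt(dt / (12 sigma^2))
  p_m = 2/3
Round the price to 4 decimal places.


Answer: Price = V(0,0) = 0.0065

Derivation:
dt = T/N = 0.027767; dx = sigma*sqrt(3*dt) = 0.083699
u = exp(dx) = 1.087302; d = 1/u = 0.919708
p_u = 0.165331, p_m = 0.666667, p_d = 0.168002
Discount per step: exp(-r*dt) = 0.998446
Stock lattice S(k, j) with j the centered position index:
  k=0: S(0,+0) = 1.0400
  k=1: S(1,-1) = 0.9565; S(1,+0) = 1.0400; S(1,+1) = 1.1308
  k=2: S(2,-2) = 0.8797; S(2,-1) = 0.9565; S(2,+0) = 1.0400; S(2,+1) = 1.1308; S(2,+2) = 1.2295
  k=3: S(3,-3) = 0.8091; S(3,-2) = 0.8797; S(3,-1) = 0.9565; S(3,+0) = 1.0400; S(3,+1) = 1.1308; S(3,+2) = 1.2295; S(3,+3) = 1.3369
Terminal payoffs V(N, j) = max(S_T - K, 0):
  V(3,-3) = 0.000000; V(3,-2) = 0.000000; V(3,-1) = 0.000000; V(3,+0) = 0.000000; V(3,+1) = 0.000794; V(3,+2) = 0.099514; V(3,+3) = 0.206852
Backward induction: V(k, j) = exp(-r*dt) * [p_u * V(k+1, j+1) + p_m * V(k+1, j) + p_d * V(k+1, j-1)]
  V(2,-2) = exp(-r*dt) * [p_u*0.000000 + p_m*0.000000 + p_d*0.000000] = 0.000000
  V(2,-1) = exp(-r*dt) * [p_u*0.000000 + p_m*0.000000 + p_d*0.000000] = 0.000000
  V(2,+0) = exp(-r*dt) * [p_u*0.000794 + p_m*0.000000 + p_d*0.000000] = 0.000131
  V(2,+1) = exp(-r*dt) * [p_u*0.099514 + p_m*0.000794 + p_d*0.000000] = 0.016955
  V(2,+2) = exp(-r*dt) * [p_u*0.206852 + p_m*0.099514 + p_d*0.000794] = 0.100519
  V(1,-1) = exp(-r*dt) * [p_u*0.000131 + p_m*0.000000 + p_d*0.000000] = 0.000022
  V(1,+0) = exp(-r*dt) * [p_u*0.016955 + p_m*0.000131 + p_d*0.000000] = 0.002886
  V(1,+1) = exp(-r*dt) * [p_u*0.100519 + p_m*0.016955 + p_d*0.000131] = 0.027901
  V(0,+0) = exp(-r*dt) * [p_u*0.027901 + p_m*0.002886 + p_d*0.000022] = 0.006530


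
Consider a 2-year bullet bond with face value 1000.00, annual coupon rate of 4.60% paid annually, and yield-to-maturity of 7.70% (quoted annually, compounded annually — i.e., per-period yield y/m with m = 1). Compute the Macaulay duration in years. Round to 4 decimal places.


Answer: Macaulay duration = 1.9548 years

Derivation:
Coupon per period c = face * coupon_rate / m = 46.000000
Periods per year m = 1; per-period yield y/m = 0.077000
Number of cashflows N = 2
Cashflows (t years, CF_t, discount factor 1/(1+y/m)^(m*t), PV):
  t = 1.0000: CF_t = 46.000000, DF = 0.928505, PV = 42.711235
  t = 2.0000: CF_t = 1046.000000, DF = 0.862122, PV = 901.779333
Price P = sum_t PV_t = 944.490568
Macaulay numerator sum_t t * PV_t:
  t * PV_t at t = 1.0000: 42.711235
  t * PV_t at t = 2.0000: 1803.558666
Macaulay duration D = (sum_t t * PV_t) / P = 1846.269901 / 944.490568 = 1.954779


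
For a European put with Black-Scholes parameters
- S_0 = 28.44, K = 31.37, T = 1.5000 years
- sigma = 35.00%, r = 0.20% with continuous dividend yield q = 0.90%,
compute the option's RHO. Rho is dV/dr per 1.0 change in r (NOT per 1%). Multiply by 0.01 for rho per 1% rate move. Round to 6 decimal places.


d1 = -0.0389128676; d2 = -0.4675735726
phi(d1) = 0.3986403533; exp(-qT) = 0.9865907163; exp(-rT) = 0.9970044955
N(-d2) = 0.6799552163
Rho = -K*T*exp(-rT)*N(-d2) = -31.3700 * 1.5000 * 0.9970044955 * 0.6799552163 = -31.899451

Answer: Rho = -31.899451


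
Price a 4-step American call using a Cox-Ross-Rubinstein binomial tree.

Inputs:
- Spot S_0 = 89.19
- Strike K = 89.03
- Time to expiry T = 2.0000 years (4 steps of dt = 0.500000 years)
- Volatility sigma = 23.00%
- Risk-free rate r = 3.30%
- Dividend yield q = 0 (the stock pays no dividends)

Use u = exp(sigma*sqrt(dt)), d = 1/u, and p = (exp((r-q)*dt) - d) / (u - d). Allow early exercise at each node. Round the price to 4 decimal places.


Answer: Price = V(0,0) = 13.6529

Derivation:
dt = T/N = 0.500000
u = exp(sigma*sqrt(dt)) = 1.176607; d = 1/u = 0.849902
p = (exp((r-q)*dt) - d) / (u - d) = 0.510354
Discount per step: exp(-r*dt) = 0.983635
Stock lattice S(k, i) with i counting down-moves:
  k=0: S(0,0) = 89.1900
  k=1: S(1,0) = 104.9415; S(1,1) = 75.8027
  k=2: S(2,0) = 123.4749; S(2,1) = 89.1900; S(2,2) = 64.4249
  k=3: S(3,0) = 145.2814; S(3,1) = 104.9415; S(3,2) = 75.8027; S(3,3) = 54.7548
  k=4: S(4,0) = 170.9391; S(4,1) = 123.4749; S(4,2) = 89.1900; S(4,3) = 64.4249; S(4,4) = 46.5362
Terminal payoffs V(N, i) = max(S_T - K, 0):
  V(4,0) = 81.909068; V(4,1) = 34.444918; V(4,2) = 0.160000; V(4,3) = 0.000000; V(4,4) = 0.000000
Backward induction: V(k, i) = exp(-r*dt) * [p * V(k+1, i) + (1-p) * V(k+1, i+1)]; then take max(V_cont, immediate exercise) for American.
  V(3,0) = exp(-r*dt) * [p*81.909068 + (1-p)*34.444918] = 57.708350; exercise = 56.251408; V(3,0) = max -> 57.708350
  V(3,1) = exp(-r*dt) * [p*34.444918 + (1-p)*0.160000] = 17.368488; exercise = 15.911545; V(3,1) = max -> 17.368488
  V(3,2) = exp(-r*dt) * [p*0.160000 + (1-p)*0.000000] = 0.080320; exercise = 0.000000; V(3,2) = max -> 0.080320
  V(3,3) = exp(-r*dt) * [p*0.000000 + (1-p)*0.000000] = 0.000000; exercise = 0.000000; V(3,3) = max -> 0.000000
  V(2,0) = exp(-r*dt) * [p*57.708350 + (1-p)*17.368488] = 37.334960; exercise = 34.444918; V(2,0) = max -> 37.334960
  V(2,1) = exp(-r*dt) * [p*17.368488 + (1-p)*0.080320] = 8.757705; exercise = 0.160000; V(2,1) = max -> 8.757705
  V(2,2) = exp(-r*dt) * [p*0.080320 + (1-p)*0.000000] = 0.040321; exercise = 0.000000; V(2,2) = max -> 0.040321
  V(1,0) = exp(-r*dt) * [p*37.334960 + (1-p)*8.757705] = 22.960235; exercise = 15.911545; V(1,0) = max -> 22.960235
  V(1,1) = exp(-r*dt) * [p*8.757705 + (1-p)*0.040321] = 4.415807; exercise = 0.000000; V(1,1) = max -> 4.415807
  V(0,0) = exp(-r*dt) * [p*22.960235 + (1-p)*4.415807] = 13.652889; exercise = 0.160000; V(0,0) = max -> 13.652889


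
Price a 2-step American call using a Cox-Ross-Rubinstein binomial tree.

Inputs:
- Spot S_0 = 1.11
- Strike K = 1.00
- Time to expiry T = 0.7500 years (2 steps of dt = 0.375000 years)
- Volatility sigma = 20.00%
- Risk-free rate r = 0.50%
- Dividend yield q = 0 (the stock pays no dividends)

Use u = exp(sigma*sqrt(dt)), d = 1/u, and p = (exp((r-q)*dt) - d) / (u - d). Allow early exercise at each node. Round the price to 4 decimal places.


dt = T/N = 0.375000
u = exp(sigma*sqrt(dt)) = 1.130290; d = 1/u = 0.884728
p = (exp((r-q)*dt) - d) / (u - d) = 0.477062
Discount per step: exp(-r*dt) = 0.998127
Stock lattice S(k, i) with i counting down-moves:
  k=0: S(0,0) = 1.1100
  k=1: S(1,0) = 1.2546; S(1,1) = 0.9820
  k=2: S(2,0) = 1.4181; S(2,1) = 1.1100; S(2,2) = 0.8688
Terminal payoffs V(N, i) = max(S_T - K, 0):
  V(2,0) = 0.418087; V(2,1) = 0.110000; V(2,2) = 0.000000
Backward induction: V(k, i) = exp(-r*dt) * [p * V(k+1, i) + (1-p) * V(k+1, i+1)]; then take max(V_cont, immediate exercise) for American.
  V(1,0) = exp(-r*dt) * [p*0.418087 + (1-p)*0.110000] = 0.256495; exercise = 0.254622; V(1,0) = max -> 0.256495
  V(1,1) = exp(-r*dt) * [p*0.110000 + (1-p)*0.000000] = 0.052379; exercise = 0.000000; V(1,1) = max -> 0.052379
  V(0,0) = exp(-r*dt) * [p*0.256495 + (1-p)*0.052379] = 0.149475; exercise = 0.110000; V(0,0) = max -> 0.149475

Answer: Price = V(0,0) = 0.1495


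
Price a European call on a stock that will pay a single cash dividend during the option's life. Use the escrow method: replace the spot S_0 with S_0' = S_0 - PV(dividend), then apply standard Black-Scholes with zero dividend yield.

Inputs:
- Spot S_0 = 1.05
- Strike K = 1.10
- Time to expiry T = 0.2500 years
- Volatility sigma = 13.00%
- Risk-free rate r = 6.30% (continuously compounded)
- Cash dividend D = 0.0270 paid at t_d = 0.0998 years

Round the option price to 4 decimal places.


Answer: Price = 0.0072

Derivation:
PV(D) = D * exp(-r * t_d) = 0.0270 * 0.99373232 = 0.02683077
S_0' = S_0 - PV(D) = 1.0500 - 0.02683077 = 1.02316923
d1 = (ln(S_0'/K) + (r + sigma^2/2)*T) / (sigma*sqrt(T)) = -0.83911975
d2 = d1 - sigma*sqrt(T) = -0.90411975
exp(-rT) = 0.98437338
N(d1) = 0.20070106; N(d2) = 0.18296595
C = S_0' * N(d1) - K * exp(-rT) * N(d2) = 1.02316923 * 0.20070106 - 1.1000 * 0.98437338 * 0.18296595 = 0.0072


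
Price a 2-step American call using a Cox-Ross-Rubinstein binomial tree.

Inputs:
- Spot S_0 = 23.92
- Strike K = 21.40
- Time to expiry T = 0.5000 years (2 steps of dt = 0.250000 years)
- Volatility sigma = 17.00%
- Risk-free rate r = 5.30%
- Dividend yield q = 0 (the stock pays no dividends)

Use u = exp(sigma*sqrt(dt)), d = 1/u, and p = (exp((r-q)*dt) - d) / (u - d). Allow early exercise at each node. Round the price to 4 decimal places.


Answer: Price = V(0,0) = 3.3126

Derivation:
dt = T/N = 0.250000
u = exp(sigma*sqrt(dt)) = 1.088717; d = 1/u = 0.918512
p = (exp((r-q)*dt) - d) / (u - d) = 0.557128
Discount per step: exp(-r*dt) = 0.986837
Stock lattice S(k, i) with i counting down-moves:
  k=0: S(0,0) = 23.9200
  k=1: S(1,0) = 26.0421; S(1,1) = 21.9708
  k=2: S(2,0) = 28.3525; S(2,1) = 23.9200; S(2,2) = 20.1805
Terminal payoffs V(N, i) = max(S_T - K, 0):
  V(2,0) = 6.952492; V(2,1) = 2.520000; V(2,2) = 0.000000
Backward induction: V(k, i) = exp(-r*dt) * [p * V(k+1, i) + (1-p) * V(k+1, i+1)]; then take max(V_cont, immediate exercise) for American.
  V(1,0) = exp(-r*dt) * [p*6.952492 + (1-p)*2.520000] = 4.923792; exercise = 4.642112; V(1,0) = max -> 4.923792
  V(1,1) = exp(-r*dt) * [p*2.520000 + (1-p)*0.000000] = 1.385483; exercise = 0.570814; V(1,1) = max -> 1.385483
  V(0,0) = exp(-r*dt) * [p*4.923792 + (1-p)*1.385483] = 3.312591; exercise = 2.520000; V(0,0) = max -> 3.312591


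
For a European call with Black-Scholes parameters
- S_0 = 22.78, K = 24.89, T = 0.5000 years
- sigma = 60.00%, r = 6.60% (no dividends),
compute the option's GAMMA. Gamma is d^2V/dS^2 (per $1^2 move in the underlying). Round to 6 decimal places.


Answer: Gamma = 0.041143

Derivation:
d1 = 0.0811212737; d2 = -0.3431427950
phi(d1) = 0.3976317856; exp(-qT) = 1.0000000000; exp(-rT) = 0.9675385596
Gamma = exp(-qT) * phi(d1) / (S * sigma * sqrt(T)) = 1.0000000000 * 0.3976317856 / (22.7800 * 0.6000 * 0.7071067812) = 0.041143


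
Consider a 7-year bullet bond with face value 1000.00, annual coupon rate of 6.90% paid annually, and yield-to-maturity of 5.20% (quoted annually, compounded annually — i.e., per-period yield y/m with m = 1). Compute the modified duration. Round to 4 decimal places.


Coupon per period c = face * coupon_rate / m = 69.000000
Periods per year m = 1; per-period yield y/m = 0.052000
Number of cashflows N = 7
Cashflows (t years, CF_t, discount factor 1/(1+y/m)^(m*t), PV):
  t = 1.0000: CF_t = 69.000000, DF = 0.950570, PV = 65.589354
  t = 2.0000: CF_t = 69.000000, DF = 0.903584, PV = 62.347294
  t = 3.0000: CF_t = 69.000000, DF = 0.858920, PV = 59.265489
  t = 4.0000: CF_t = 69.000000, DF = 0.816464, PV = 56.336016
  t = 5.0000: CF_t = 69.000000, DF = 0.776106, PV = 53.551346
  t = 6.0000: CF_t = 69.000000, DF = 0.737744, PV = 50.904321
  t = 7.0000: CF_t = 1069.000000, DF = 0.701277, PV = 749.665503
Price P = sum_t PV_t = 1097.659323
First compute Macaulay numerator sum_t t * PV_t:
  t * PV_t at t = 1.0000: 65.589354
  t * PV_t at t = 2.0000: 124.694589
  t * PV_t at t = 3.0000: 177.796467
  t * PV_t at t = 4.0000: 225.344064
  t * PV_t at t = 5.0000: 267.756730
  t * PV_t at t = 6.0000: 305.425928
  t * PV_t at t = 7.0000: 5247.658520
Macaulay duration D = 6414.265651 / 1097.659323 = 5.843585
Modified duration = D / (1 + y/m) = 5.843585 / (1 + 0.052000) = 5.554739

Answer: Modified duration = 5.5547


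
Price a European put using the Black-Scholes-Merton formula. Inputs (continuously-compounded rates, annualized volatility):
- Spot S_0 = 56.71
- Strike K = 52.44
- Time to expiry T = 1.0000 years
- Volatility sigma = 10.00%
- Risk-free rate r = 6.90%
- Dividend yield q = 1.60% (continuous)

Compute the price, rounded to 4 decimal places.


Answer: Price = 0.2313

Derivation:
d1 = (ln(S/K) + (r - q + 0.5*sigma^2) * T) / (sigma * sqrt(T)) = 1.36280903
d2 = d1 - sigma * sqrt(T) = 1.26280903
exp(-rT) = 0.93332668; exp(-qT) = 0.98412732
P = K * exp(-rT) * N(-d2) - S_0 * exp(-qT) * N(-d1)
N(-d1) = 0.08647135; N(-d2) = 0.10332891
P = 52.4400 * 0.93332668 * 0.10332891 - 56.7100 * 0.98412732 * 0.08647135 = 0.2313


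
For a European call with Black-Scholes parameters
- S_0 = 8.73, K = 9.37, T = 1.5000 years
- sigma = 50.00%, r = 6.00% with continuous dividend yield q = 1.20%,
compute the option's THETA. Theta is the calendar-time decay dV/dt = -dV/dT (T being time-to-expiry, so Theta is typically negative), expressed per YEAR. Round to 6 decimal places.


d1 = 0.3082311721; d2 = -0.3041412636
phi(d1) = 0.3804343088; exp(-qT) = 0.9821610324; exp(-rT) = 0.9139311853
Theta = -S*exp(-qT)*phi(d1)*sigma/(2*sqrt(T)) - r*K*exp(-rT)*N(d2) + q*S*exp(-qT)*N(d1)
N(d1) = 0.6210467828; N(d2) = 0.3805101356; sqrt(T) = 1.2247448714
Term 1 = -8.7300 * 0.9821610324 * 0.3804343088 * 0.5000 / (2 * 1.2247448714) = -0.6658417120
Term 2 = -0.0600 * 9.3700 * 0.9139311853 * 0.3805101356 = -0.1955107166
Term 3 = 0.0120 * 8.7300 * 0.9821610324 * 0.6210467828 = 0.0639002424
Theta = -0.6658417120 + (-0.1955107166) + (0.0639002424) = -0.797452

Answer: Theta = -0.797452


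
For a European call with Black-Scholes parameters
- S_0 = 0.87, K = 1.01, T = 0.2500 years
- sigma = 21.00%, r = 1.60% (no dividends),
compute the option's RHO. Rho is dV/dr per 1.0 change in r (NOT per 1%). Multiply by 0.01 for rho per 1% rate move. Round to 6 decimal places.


d1 = -1.3304752208; d2 = -1.4354752208
phi(d1) = 0.1646356070; exp(-qT) = 1.0000000000; exp(-rT) = 0.9960079893
N(d2) = 0.0755758622
Rho = K*T*exp(-rT)*N(d2) = 1.0100 * 0.2500 * 0.9960079893 * 0.0755758622 = 0.019007

Answer: Rho = 0.019007


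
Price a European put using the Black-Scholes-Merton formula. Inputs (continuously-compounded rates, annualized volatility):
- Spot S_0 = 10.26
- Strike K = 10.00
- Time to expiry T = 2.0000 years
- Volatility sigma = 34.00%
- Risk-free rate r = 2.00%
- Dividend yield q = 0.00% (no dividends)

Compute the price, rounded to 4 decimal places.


d1 = (ln(S/K) + (r - q + 0.5*sigma^2) * T) / (sigma * sqrt(T)) = 0.37698721
d2 = d1 - sigma * sqrt(T) = -0.10384540
exp(-rT) = 0.96078944; exp(-qT) = 1.00000000
P = K * exp(-rT) * N(-d2) - S_0 * exp(-qT) * N(-d1)
N(-d1) = 0.35309155; N(-d2) = 0.54135398
P = 10.0000 * 0.96078944 * 0.54135398 - 10.2600 * 1.00000000 * 0.35309155 = 1.5786

Answer: Price = 1.5786


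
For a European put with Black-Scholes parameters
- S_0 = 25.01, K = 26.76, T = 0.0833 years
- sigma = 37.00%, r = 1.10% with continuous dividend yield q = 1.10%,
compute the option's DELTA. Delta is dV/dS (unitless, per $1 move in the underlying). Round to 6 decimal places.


d1 = -0.5799373777; d2 = -0.6867258134
phi(d1) = 0.3371921901; exp(-qT) = 0.9990841197; exp(-rT) = 0.9990841197
N(-d1) = 0.7190215757
Delta = -exp(-qT) * N(-d1) = -0.9990841197 * 0.7190215757 = -0.718363

Answer: Delta = -0.718363


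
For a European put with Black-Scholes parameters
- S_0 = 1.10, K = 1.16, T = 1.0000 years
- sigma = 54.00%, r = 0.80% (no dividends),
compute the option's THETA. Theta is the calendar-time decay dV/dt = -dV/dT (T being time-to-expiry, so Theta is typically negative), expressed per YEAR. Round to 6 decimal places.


d1 = 0.1864632865; d2 = -0.3535367135
phi(d1) = 0.3920668916; exp(-qT) = 1.0000000000; exp(-rT) = 0.9920319148
Theta = -S*exp(-qT)*phi(d1)*sigma/(2*sqrt(T)) + r*K*exp(-rT)*N(-d2) - q*S*exp(-qT)*N(-d1)
N(-d1) = 0.4260407335; N(-d2) = 0.6381569450; sqrt(T) = 1.0000000000
Term 1 = -1.1000 * 1.0000000000 * 0.3920668916 * 0.5400 / (2 * 1.0000000000) = -0.1164438668
Term 2 = 0.0080 * 1.1600 * 0.9920319148 * 0.6381569450 = 0.0058749087
Term 3 = 0 (no dividend yield, q = 0)
Theta = -0.1164438668 + (0.0058749087) + (0.0000000000) = -0.110569

Answer: Theta = -0.110569


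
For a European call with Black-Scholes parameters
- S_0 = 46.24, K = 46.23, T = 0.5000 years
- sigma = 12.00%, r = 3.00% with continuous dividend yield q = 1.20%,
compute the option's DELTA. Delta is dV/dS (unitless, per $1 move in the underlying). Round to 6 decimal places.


d1 = 0.1510413833; d2 = 0.0661885696
phi(d1) = 0.3944175012; exp(-qT) = 0.9940179641; exp(-rT) = 0.9851119396
N(d1) = 0.5600284644
Delta = exp(-qT) * N(d1) = 0.9940179641 * 0.5600284644 = 0.556678

Answer: Delta = 0.556678


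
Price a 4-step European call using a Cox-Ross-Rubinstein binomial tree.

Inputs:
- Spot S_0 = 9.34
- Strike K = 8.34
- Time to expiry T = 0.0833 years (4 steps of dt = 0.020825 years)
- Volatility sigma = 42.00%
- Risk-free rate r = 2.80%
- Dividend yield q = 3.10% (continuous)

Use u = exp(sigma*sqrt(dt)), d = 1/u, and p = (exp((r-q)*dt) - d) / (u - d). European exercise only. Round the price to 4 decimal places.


Answer: Price = V(0,0) = 1.0842

Derivation:
dt = T/N = 0.020825
u = exp(sigma*sqrt(dt)) = 1.062484; d = 1/u = 0.941191
p = (exp((r-q)*dt) - d) / (u - d) = 0.484337
Discount per step: exp(-r*dt) = 0.999417
Stock lattice S(k, i) with i counting down-moves:
  k=0: S(0,0) = 9.3400
  k=1: S(1,0) = 9.9236; S(1,1) = 8.7907
  k=2: S(2,0) = 10.5437; S(2,1) = 9.3400; S(2,2) = 8.2737
  k=3: S(3,0) = 11.2025; S(3,1) = 9.9236; S(3,2) = 8.7907; S(3,3) = 7.7872
  k=4: S(4,0) = 11.9025; S(4,1) = 10.5437; S(4,2) = 9.3400; S(4,3) = 8.2737; S(4,4) = 7.3292
Terminal payoffs V(N, i) = max(S_T - K, 0):
  V(4,0) = 3.562457; V(4,1) = 2.203669; V(4,2) = 1.000000; V(4,3) = 0.000000; V(4,4) = 0.000000
Backward induction: V(k, i) = exp(-r*dt) * [p * V(k+1, i) + (1-p) * V(k+1, i+1)].
  V(3,0) = exp(-r*dt) * [p*3.562457 + (1-p)*2.203669] = 2.860112
  V(3,1) = exp(-r*dt) * [p*2.203669 + (1-p)*1.000000] = 1.582059
  V(3,2) = exp(-r*dt) * [p*1.000000 + (1-p)*0.000000] = 0.484055
  V(3,3) = exp(-r*dt) * [p*0.000000 + (1-p)*0.000000] = 0.000000
  V(2,0) = exp(-r*dt) * [p*2.860112 + (1-p)*1.582059] = 2.199784
  V(2,1) = exp(-r*dt) * [p*1.582059 + (1-p)*0.484055] = 1.015267
  V(2,2) = exp(-r*dt) * [p*0.484055 + (1-p)*0.000000] = 0.234309
  V(1,0) = exp(-r*dt) * [p*2.199784 + (1-p)*1.015267] = 1.588046
  V(1,1) = exp(-r*dt) * [p*1.015267 + (1-p)*0.234309] = 0.612199
  V(0,0) = exp(-r*dt) * [p*1.588046 + (1-p)*0.612199] = 1.084206


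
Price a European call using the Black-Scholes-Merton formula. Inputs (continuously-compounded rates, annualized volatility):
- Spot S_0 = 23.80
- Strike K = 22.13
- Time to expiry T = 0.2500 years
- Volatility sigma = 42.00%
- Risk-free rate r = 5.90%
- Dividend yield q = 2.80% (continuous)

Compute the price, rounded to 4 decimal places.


Answer: Price = 2.9513

Derivation:
d1 = (ln(S/K) + (r - q + 0.5*sigma^2) * T) / (sigma * sqrt(T)) = 0.48834013
d2 = d1 - sigma * sqrt(T) = 0.27834013
exp(-rT) = 0.98535825; exp(-qT) = 0.99302444
C = S_0 * exp(-qT) * N(d1) - K * exp(-rT) * N(d2)
N(d1) = 0.68734553; N(d2) = 0.60962436
C = 23.8000 * 0.99302444 * 0.68734553 - 22.1300 * 0.98535825 * 0.60962436 = 2.9513


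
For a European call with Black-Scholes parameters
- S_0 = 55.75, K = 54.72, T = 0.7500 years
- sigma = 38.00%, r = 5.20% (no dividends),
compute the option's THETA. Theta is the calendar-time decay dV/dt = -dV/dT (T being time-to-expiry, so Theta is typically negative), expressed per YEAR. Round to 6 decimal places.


d1 = 0.3397193921; d2 = 0.0106297387
phi(d1) = 0.3765730729; exp(-qT) = 1.0000000000; exp(-rT) = 0.9617507091
Theta = -S*exp(-qT)*phi(d1)*sigma/(2*sqrt(T)) - r*K*exp(-rT)*N(d2) + q*S*exp(-qT)*N(d1)
N(d1) = 0.6329660717; N(d2) = 0.5042405723; sqrt(T) = 0.8660254038
Term 1 = -55.7500 * 1.0000000000 * 0.3765730729 * 0.3800 / (2 * 0.8660254038) = -4.6059275596
Term 2 = -0.0520 * 54.7200 * 0.9617507091 * 0.5042405723 = -1.3799067357
Term 3 = 0 (no dividend yield, q = 0)
Theta = -4.6059275596 + (-1.3799067357) + (0.0000000000) = -5.985834

Answer: Theta = -5.985834


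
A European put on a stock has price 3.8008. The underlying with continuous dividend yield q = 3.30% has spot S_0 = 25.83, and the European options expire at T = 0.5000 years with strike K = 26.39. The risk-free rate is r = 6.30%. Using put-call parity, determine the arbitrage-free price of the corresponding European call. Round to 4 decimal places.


Answer: Call price = 3.6364

Derivation:
Put-call parity: C - P = S_0 * exp(-qT) - K * exp(-rT).
S_0 * exp(-qT) = 25.8300 * 0.98363538 = 25.40730185
K * exp(-rT) = 26.3900 * 0.96899096 = 25.57167134
C = P + S*exp(-qT) - K*exp(-rT)
C = 3.8008 + 25.40730185 - 25.57167134 = 3.6364


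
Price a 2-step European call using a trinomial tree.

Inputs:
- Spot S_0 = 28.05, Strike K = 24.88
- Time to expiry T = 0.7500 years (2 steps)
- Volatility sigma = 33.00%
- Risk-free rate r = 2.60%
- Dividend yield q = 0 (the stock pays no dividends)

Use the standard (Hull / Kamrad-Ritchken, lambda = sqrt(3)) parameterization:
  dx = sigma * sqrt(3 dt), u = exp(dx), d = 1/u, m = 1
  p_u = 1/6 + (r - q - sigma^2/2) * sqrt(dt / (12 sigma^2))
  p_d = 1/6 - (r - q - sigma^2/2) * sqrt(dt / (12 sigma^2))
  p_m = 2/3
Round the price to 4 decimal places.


Answer: Price = V(0,0) = 5.2190

Derivation:
dt = T/N = 0.375000; dx = sigma*sqrt(3*dt) = 0.350018
u = exp(dx) = 1.419093; d = 1/u = 0.704676
p_u = 0.151426, p_m = 0.666667, p_d = 0.181907
Discount per step: exp(-r*dt) = 0.990297
Stock lattice S(k, j) with j the centered position index:
  k=0: S(0,+0) = 28.0500
  k=1: S(1,-1) = 19.7661; S(1,+0) = 28.0500; S(1,+1) = 39.8056
  k=2: S(2,-2) = 13.9287; S(2,-1) = 19.7661; S(2,+0) = 28.0500; S(2,+1) = 39.8056; S(2,+2) = 56.4878
Terminal payoffs V(N, j) = max(S_T - K, 0):
  V(2,-2) = 0.000000; V(2,-1) = 0.000000; V(2,+0) = 3.170000; V(2,+1) = 14.925556; V(2,+2) = 31.607781
Backward induction: V(k, j) = exp(-r*dt) * [p_u * V(k+1, j+1) + p_m * V(k+1, j) + p_d * V(k+1, j-1)]
  V(1,-1) = exp(-r*dt) * [p_u*3.170000 + p_m*0.000000 + p_d*0.000000] = 0.475364
  V(1,+0) = exp(-r*dt) * [p_u*14.925556 + p_m*3.170000 + p_d*0.000000] = 4.331022
  V(1,+1) = exp(-r*dt) * [p_u*31.607781 + p_m*14.925556 + p_d*3.170000] = 15.164688
  V(0,+0) = exp(-r*dt) * [p_u*15.164688 + p_m*4.331022 + p_d*0.475364] = 5.219020


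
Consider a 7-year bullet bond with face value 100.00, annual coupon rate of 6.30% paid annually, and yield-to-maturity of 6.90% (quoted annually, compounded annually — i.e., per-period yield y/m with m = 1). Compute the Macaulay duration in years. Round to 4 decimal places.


Coupon per period c = face * coupon_rate / m = 6.300000
Periods per year m = 1; per-period yield y/m = 0.069000
Number of cashflows N = 7
Cashflows (t years, CF_t, discount factor 1/(1+y/m)^(m*t), PV):
  t = 1.0000: CF_t = 6.300000, DF = 0.935454, PV = 5.893358
  t = 2.0000: CF_t = 6.300000, DF = 0.875074, PV = 5.512964
  t = 3.0000: CF_t = 6.300000, DF = 0.818591, PV = 5.157122
  t = 4.0000: CF_t = 6.300000, DF = 0.765754, PV = 4.824249
  t = 5.0000: CF_t = 6.300000, DF = 0.716327, PV = 4.512862
  t = 6.0000: CF_t = 6.300000, DF = 0.670091, PV = 4.221573
  t = 7.0000: CF_t = 106.300000, DF = 0.626839, PV = 66.632994
Price P = sum_t PV_t = 96.755122
Macaulay numerator sum_t t * PV_t:
  t * PV_t at t = 1.0000: 5.893358
  t * PV_t at t = 2.0000: 11.025928
  t * PV_t at t = 3.0000: 15.471367
  t * PV_t at t = 4.0000: 19.296997
  t * PV_t at t = 5.0000: 22.564308
  t * PV_t at t = 6.0000: 25.329439
  t * PV_t at t = 7.0000: 466.430958
Macaulay duration D = (sum_t t * PV_t) / P = 566.012355 / 96.755122 = 5.849947

Answer: Macaulay duration = 5.8499 years


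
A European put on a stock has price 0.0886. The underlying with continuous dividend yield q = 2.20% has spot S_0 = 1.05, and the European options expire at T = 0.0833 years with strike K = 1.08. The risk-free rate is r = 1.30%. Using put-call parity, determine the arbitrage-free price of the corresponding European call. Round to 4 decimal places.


Answer: Call price = 0.0578

Derivation:
Put-call parity: C - P = S_0 * exp(-qT) - K * exp(-rT).
S_0 * exp(-qT) = 1.0500 * 0.99816908 = 1.04807753
K * exp(-rT) = 1.0800 * 0.99891769 = 1.07883110
C = P + S*exp(-qT) - K*exp(-rT)
C = 0.0886 + 1.04807753 - 1.07883110 = 0.0578


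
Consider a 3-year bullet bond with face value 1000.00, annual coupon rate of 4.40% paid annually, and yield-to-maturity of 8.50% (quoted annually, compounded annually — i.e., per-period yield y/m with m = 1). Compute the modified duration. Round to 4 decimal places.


Coupon per period c = face * coupon_rate / m = 44.000000
Periods per year m = 1; per-period yield y/m = 0.085000
Number of cashflows N = 3
Cashflows (t years, CF_t, discount factor 1/(1+y/m)^(m*t), PV):
  t = 1.0000: CF_t = 44.000000, DF = 0.921659, PV = 40.552995
  t = 2.0000: CF_t = 44.000000, DF = 0.849455, PV = 37.376033
  t = 3.0000: CF_t = 1044.000000, DF = 0.782908, PV = 817.356055
Price P = sum_t PV_t = 895.285083
First compute Macaulay numerator sum_t t * PV_t:
  t * PV_t at t = 1.0000: 40.552995
  t * PV_t at t = 2.0000: 74.752065
  t * PV_t at t = 3.0000: 2452.068164
Macaulay duration D = 2567.373225 / 895.285083 = 2.867660
Modified duration = D / (1 + y/m) = 2.867660 / (1 + 0.085000) = 2.643005

Answer: Modified duration = 2.6430
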